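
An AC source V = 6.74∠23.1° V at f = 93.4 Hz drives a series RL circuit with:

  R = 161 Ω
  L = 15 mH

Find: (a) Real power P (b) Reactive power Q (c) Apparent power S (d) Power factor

Step 1 — Angular frequency: ω = 2π·f = 2π·93.4 = 586.8 rad/s.
Step 2 — Component impedances:
  R: Z = R = 161 Ω
  L: Z = jωL = j·586.8·0.015 = 0 + j8.803 Ω
Step 3 — Series combination: Z_total = R + L = 161 + j8.803 Ω = 161.2∠3.1° Ω.
Step 4 — Source phasor: V = 6.74∠23.1° V = 6.2 + j2.644 V.
Step 5 — Current: I = V / Z = 0.03929 + j0.01428 A = 0.0418∠20.0° A.
Step 6 — Complex power: S = V·I* = 0.2813 + j0.01538 VA.
Step 7 — Real power: P = Re(S) = 0.2813 W.
Step 8 — Reactive power: Q = Im(S) = 0.01538 VAR.
Step 9 — Apparent power: |S| = 0.2817 VA.
Step 10 — Power factor: PF = P/|S| = 0.9985 (lagging).

(a) P = 0.2813 W  (b) Q = 0.01538 VAR  (c) S = 0.2817 VA  (d) PF = 0.9985 (lagging)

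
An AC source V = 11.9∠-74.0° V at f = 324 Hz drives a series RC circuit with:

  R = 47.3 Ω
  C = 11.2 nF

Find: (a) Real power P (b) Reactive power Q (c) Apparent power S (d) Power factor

Step 1 — Angular frequency: ω = 2π·f = 2π·324 = 2036 rad/s.
Step 2 — Component impedances:
  R: Z = R = 47.3 Ω
  C: Z = 1/(jωC) = -j/(ω·C) = 0 - j4.386e+04 Ω
Step 3 — Series combination: Z_total = R + C = 47.3 - j4.386e+04 Ω = 4.386e+04∠-89.9° Ω.
Step 4 — Source phasor: V = 11.9∠-74.0° V = 3.28 - j11.44 V.
Step 5 — Current: I = V / Z = 0.0002609 + j7.451e-05 A = 0.0002713∠15.9° A.
Step 6 — Complex power: S = V·I* = 3.482e-06 - j0.003229 VA.
Step 7 — Real power: P = Re(S) = 3.482e-06 W.
Step 8 — Reactive power: Q = Im(S) = -0.003229 VAR.
Step 9 — Apparent power: |S| = 0.003229 VA.
Step 10 — Power factor: PF = P/|S| = 0.001078 (leading).

(a) P = 3.482e-06 W  (b) Q = -0.003229 VAR  (c) S = 0.003229 VA  (d) PF = 0.001078 (leading)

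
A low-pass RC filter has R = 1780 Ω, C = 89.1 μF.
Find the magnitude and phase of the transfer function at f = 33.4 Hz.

Step 1 — Angular frequency: ω = 2π·33.4 = 209.9 rad/s.
Step 2 — Transfer function: H(jω) = 1/(1 + jωRC).
Step 3 — Denominator: 1 + jωRC = 1 + j·209.9·1780·8.91e-05 = 1 + j33.28.
Step 4 — H = 0.0009019 - j0.03002.
Step 5 — Magnitude: |H| = 0.03003 (-30.4 dB); phase: φ = -88.3°.

|H| = 0.03003 (-30.4 dB), φ = -88.3°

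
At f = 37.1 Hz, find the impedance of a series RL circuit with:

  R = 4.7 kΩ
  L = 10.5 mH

Step 1 — Angular frequency: ω = 2π·f = 2π·37.1 = 233.1 rad/s.
Step 2 — Component impedances:
  R: Z = R = 4700 Ω
  L: Z = jωL = j·233.1·0.0105 = 0 + j2.448 Ω
Step 3 — Series combination: Z_total = R + L = 4700 + j2.448 Ω = 4700∠0.0° Ω.

Z = 4700 + j2.448 Ω = 4700∠0.0° Ω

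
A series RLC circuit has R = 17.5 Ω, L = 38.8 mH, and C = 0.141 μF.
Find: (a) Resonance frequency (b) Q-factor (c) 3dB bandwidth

Step 1 — Resonance condition Im(Z)=0 gives ω₀ = 1/√(LC).
Step 2 — ω₀ = 1/√(0.0388·1.41e-07) = 1.352e+04 rad/s.
Step 3 — f₀ = ω₀/(2π) = 2152 Hz.
Step 4 — Series Q: Q = ω₀L/R = 1.352e+04·0.0388/17.5 = 29.98.
Step 5 — 3dB bandwidth: Δω = ω₀/Q = 451 rad/s; BW = Δω/(2π) = 71.78 Hz.

(a) f₀ = 2152 Hz  (b) Q = 29.98  (c) BW = 71.78 Hz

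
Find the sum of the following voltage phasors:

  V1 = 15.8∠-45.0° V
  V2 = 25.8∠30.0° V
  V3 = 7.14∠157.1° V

Step 1 — Convert each phasor to rectangular form:
  V1 = 15.8·(cos(-45.0°) + j·sin(-45.0°)) = 11.17 - j11.17 V
  V2 = 25.8·(cos(30.0°) + j·sin(30.0°)) = 22.34 + j12.9 V
  V3 = 7.14·(cos(157.1°) + j·sin(157.1°)) = -6.577 + j2.778 V
Step 2 — Sum components: V_total = 26.94 + j4.506 V.
Step 3 — Convert to polar: |V_total| = 27.31 V, ∠V_total = 9.5°.

V_total = 27.31∠9.5° V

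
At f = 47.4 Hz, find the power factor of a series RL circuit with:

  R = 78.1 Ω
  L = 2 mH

Step 1 — Angular frequency: ω = 2π·f = 2π·47.4 = 297.8 rad/s.
Step 2 — Component impedances:
  R: Z = R = 78.1 Ω
  L: Z = jωL = j·297.8·0.002 = 0 + j0.5956 Ω
Step 3 — Series combination: Z_total = R + L = 78.1 + j0.5956 Ω = 78.1∠0.4° Ω.
Step 4 — Power factor: PF = cos(φ) = Re(Z)/|Z| = 78.1/78.1 = 1.
Step 5 — Type: Im(Z) = 0.5956 ⇒ lagging (phase φ = 0.4°).

PF = 1 (lagging, φ = 0.4°)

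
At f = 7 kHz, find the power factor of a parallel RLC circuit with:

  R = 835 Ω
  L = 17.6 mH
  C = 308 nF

Step 1 — Angular frequency: ω = 2π·f = 2π·7000 = 4.398e+04 rad/s.
Step 2 — Component impedances:
  R: Z = R = 835 Ω
  L: Z = jωL = j·4.398e+04·0.0176 = 0 + j774.1 Ω
  C: Z = 1/(jωC) = -j/(ω·C) = 0 - j73.82 Ω
Step 3 — Parallel combination: 1/Z_total = 1/R + 1/L + 1/C; Z_total = 7.899 - j80.83 Ω = 81.21∠-84.4° Ω.
Step 4 — Power factor: PF = cos(φ) = Re(Z)/|Z| = 7.8991/81.214 = 0.09726.
Step 5 — Type: Im(Z) = -80.83 ⇒ leading (phase φ = -84.4°).

PF = 0.09726 (leading, φ = -84.4°)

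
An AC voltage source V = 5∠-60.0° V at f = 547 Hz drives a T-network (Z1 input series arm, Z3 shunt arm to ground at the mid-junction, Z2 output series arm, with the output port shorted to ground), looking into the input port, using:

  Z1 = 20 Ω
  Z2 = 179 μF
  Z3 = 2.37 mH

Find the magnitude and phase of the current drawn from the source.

Step 1 — Angular frequency: ω = 2π·f = 2π·547 = 3437 rad/s.
Step 2 — Component impedances:
  Z1: Z = R = 20 Ω
  Z2: Z = 1/(jωC) = -j/(ω·C) = 0 - j1.625 Ω
  Z3: Z = jωL = j·3437·0.00237 = 0 + j8.145 Ω
Step 3 — With the output port shorted to ground, the output series arm Z2 runs from the junction to ground; the shunt arm Z3 also runs from the junction to ground. They appear in parallel: Z3 || Z2 = 0 - j2.031 Ω.
Step 4 — Series with input arm Z1: Z_in = Z1 + (Z3 || Z2) = 20 - j2.031 Ω = 20.1∠-5.8° Ω.
Step 5 — Source phasor: V = 5∠-60.0° V = 2.5 - j4.33 V.
Step 6 — Ohm's law: I = V / Z_total = (2.5 - j4.33) / (20 - j2.031) = 0.1455 - j0.2017 A.
Step 7 — Convert to polar: |I| = 0.2487 A, ∠I = -54.2°.

I = 0.2487∠-54.2° A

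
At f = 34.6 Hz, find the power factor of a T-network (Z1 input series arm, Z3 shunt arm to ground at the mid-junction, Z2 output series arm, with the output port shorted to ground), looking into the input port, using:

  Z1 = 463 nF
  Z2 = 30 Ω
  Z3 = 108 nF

Step 1 — Angular frequency: ω = 2π·f = 2π·34.6 = 217.4 rad/s.
Step 2 — Component impedances:
  Z1: Z = 1/(jωC) = -j/(ω·C) = 0 - j9935 Ω
  Z2: Z = R = 30 Ω
  Z3: Z = 1/(jωC) = -j/(ω·C) = 0 - j4.259e+04 Ω
Step 3 — With the output port shorted to ground, the output series arm Z2 runs from the junction to ground; the shunt arm Z3 also runs from the junction to ground. They appear in parallel: Z3 || Z2 = 30 - j0.02113 Ω.
Step 4 — Series with input arm Z1: Z_in = Z1 + (Z3 || Z2) = 30 - j9935 Ω = 9935∠-89.8° Ω.
Step 5 — Power factor: PF = cos(φ) = Re(Z)/|Z| = 30/9935 = 0.00302.
Step 6 — Type: Im(Z) = -9935 ⇒ leading (phase φ = -89.8°).

PF = 0.00302 (leading, φ = -89.8°)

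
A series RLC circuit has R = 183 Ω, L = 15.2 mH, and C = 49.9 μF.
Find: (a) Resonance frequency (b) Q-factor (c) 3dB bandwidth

Step 1 — Resonance condition Im(Z)=0 gives ω₀ = 1/√(LC).
Step 2 — ω₀ = 1/√(0.0152·4.99e-05) = 1148 rad/s.
Step 3 — f₀ = ω₀/(2π) = 182.7 Hz.
Step 4 — Series Q: Q = ω₀L/R = 1148·0.0152/183 = 0.09537.
Step 5 — 3dB bandwidth: Δω = ω₀/Q = 1.204e+04 rad/s; BW = Δω/(2π) = 1916 Hz.

(a) f₀ = 182.7 Hz  (b) Q = 0.09537  (c) BW = 1916 Hz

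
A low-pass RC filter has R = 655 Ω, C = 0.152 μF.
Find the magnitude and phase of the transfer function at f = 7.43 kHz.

Step 1 — Angular frequency: ω = 2π·7430 = 4.668e+04 rad/s.
Step 2 — Transfer function: H(jω) = 1/(1 + jωRC).
Step 3 — Denominator: 1 + jωRC = 1 + j·4.668e+04·655·1.52e-07 = 1 + j4.648.
Step 4 — H = 0.04424 - j0.2056.
Step 5 — Magnitude: |H| = 0.2103 (-13.5 dB); phase: φ = -77.9°.

|H| = 0.2103 (-13.5 dB), φ = -77.9°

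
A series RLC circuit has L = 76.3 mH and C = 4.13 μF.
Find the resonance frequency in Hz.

Step 1 — Resonance condition Im(Z)=0 gives ω₀ = 1/√(LC).
Step 2 — ω₀ = 1/√(0.0763·4.13e-06) = 1781 rad/s.
Step 3 — f₀ = ω₀/(2π) = 283.5 Hz.

f₀ = 283.5 Hz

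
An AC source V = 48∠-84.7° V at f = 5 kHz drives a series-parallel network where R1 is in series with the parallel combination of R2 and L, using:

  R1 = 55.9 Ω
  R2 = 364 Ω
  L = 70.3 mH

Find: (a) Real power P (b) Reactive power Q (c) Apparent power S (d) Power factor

Step 1 — Angular frequency: ω = 2π·f = 2π·5000 = 3.142e+04 rad/s.
Step 2 — Component impedances:
  R1: Z = R = 55.9 Ω
  R2: Z = R = 364 Ω
  L: Z = jωL = j·3.142e+04·0.0703 = 0 + j2209 Ω
Step 3 — Parallel branch: R2 || L = 1/(1/R2 + 1/L) = 354.4 + j58.41 Ω.
Step 4 — Series with R1: Z_total = R1 + (R2 || L) = 410.3 + j58.41 Ω = 414.4∠8.1° Ω.
Step 5 — Source phasor: V = 48∠-84.7° V = 4.434 - j47.79 V.
Step 6 — Current: I = V / Z = -0.005662 - j0.1157 A = 0.1158∠-92.8° A.
Step 7 — Complex power: S = V·I* = 5.504 + j0.7836 VA.
Step 8 — Real power: P = Re(S) = 5.504 W.
Step 9 — Reactive power: Q = Im(S) = 0.7836 VAR.
Step 10 — Apparent power: |S| = 5.56 VA.
Step 11 — Power factor: PF = P/|S| = 0.99 (lagging).

(a) P = 5.504 W  (b) Q = 0.7836 VAR  (c) S = 5.56 VA  (d) PF = 0.99 (lagging)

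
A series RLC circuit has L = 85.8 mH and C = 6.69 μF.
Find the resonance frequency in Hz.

Step 1 — Resonance condition Im(Z)=0 gives ω₀ = 1/√(LC).
Step 2 — ω₀ = 1/√(0.0858·6.69e-06) = 1320 rad/s.
Step 3 — f₀ = ω₀/(2π) = 210.1 Hz.

f₀ = 210.1 Hz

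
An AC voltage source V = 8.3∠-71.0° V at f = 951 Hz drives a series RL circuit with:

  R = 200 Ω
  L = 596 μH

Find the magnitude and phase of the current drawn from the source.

Step 1 — Angular frequency: ω = 2π·f = 2π·951 = 5975 rad/s.
Step 2 — Component impedances:
  R: Z = R = 200 Ω
  L: Z = jωL = j·5975·0.000596 = 0 + j3.561 Ω
Step 3 — Series combination: Z_total = R + L = 200 + j3.561 Ω = 200∠1.0° Ω.
Step 4 — Source phasor: V = 8.3∠-71.0° V = 2.702 - j7.848 V.
Step 5 — Ohm's law: I = V / Z_total = (2.702 - j7.848) / (200 + j3.561) = 0.01281 - j0.03947 A.
Step 6 — Convert to polar: |I| = 0.04149 A, ∠I = -72.0°.

I = 0.04149∠-72.0° A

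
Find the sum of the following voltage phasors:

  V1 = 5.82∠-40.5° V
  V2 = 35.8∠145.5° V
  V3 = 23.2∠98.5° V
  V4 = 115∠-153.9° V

Step 1 — Convert each phasor to rectangular form:
  V1 = 5.82·(cos(-40.5°) + j·sin(-40.5°)) = 4.426 - j3.78 V
  V2 = 35.8·(cos(145.5°) + j·sin(145.5°)) = -29.5 + j20.28 V
  V3 = 23.2·(cos(98.5°) + j·sin(98.5°)) = -3.429 + j22.95 V
  V4 = 115·(cos(-153.9°) + j·sin(-153.9°)) = -103.3 - j50.59 V
Step 2 — Sum components: V_total = -131.8 - j11.15 V.
Step 3 — Convert to polar: |V_total| = 132.3 V, ∠V_total = -175.2°.

V_total = 132.3∠-175.2° V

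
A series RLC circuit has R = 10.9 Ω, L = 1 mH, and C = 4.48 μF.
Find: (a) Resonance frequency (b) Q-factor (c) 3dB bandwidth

Step 1 — Resonance: ω₀ = 1/√(LC) = 1/√(0.001·4.48e-06) = 1.494e+04 rad/s.
Step 2 — f₀ = ω₀/(2π) = 2378 Hz.
Step 3 — Series Q: Q = ω₀L/R = 1.494e+04·0.001/10.9 = 1.371.
Step 4 — Bandwidth: Δω = ω₀/Q = 1.09e+04 rad/s; BW = Δω/(2π) = 1735 Hz.

(a) f₀ = 2378 Hz  (b) Q = 1.371  (c) BW = 1735 Hz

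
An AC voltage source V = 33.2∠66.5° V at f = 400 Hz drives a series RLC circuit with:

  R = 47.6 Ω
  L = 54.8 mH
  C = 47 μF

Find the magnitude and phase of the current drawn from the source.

Step 1 — Angular frequency: ω = 2π·f = 2π·400 = 2513 rad/s.
Step 2 — Component impedances:
  R: Z = R = 47.6 Ω
  L: Z = jωL = j·2513·0.0548 = 0 + j137.7 Ω
  C: Z = 1/(jωC) = -j/(ω·C) = 0 - j8.466 Ω
Step 3 — Series combination: Z_total = R + L + C = 47.6 + j129.3 Ω = 137.7∠69.8° Ω.
Step 4 — Source phasor: V = 33.2∠66.5° V = 13.24 + j30.45 V.
Step 5 — Ohm's law: I = V / Z_total = (13.24 + j30.45) / (47.6 + j129.3) = 0.2406 - j0.01381 A.
Step 6 — Convert to polar: |I| = 0.241 A, ∠I = -3.3°.

I = 0.241∠-3.3° A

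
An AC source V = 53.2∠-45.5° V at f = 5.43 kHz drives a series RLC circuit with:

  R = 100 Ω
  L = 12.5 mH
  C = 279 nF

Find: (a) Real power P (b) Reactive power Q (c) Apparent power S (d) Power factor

Step 1 — Angular frequency: ω = 2π·f = 2π·5430 = 3.412e+04 rad/s.
Step 2 — Component impedances:
  R: Z = R = 100 Ω
  L: Z = jωL = j·3.412e+04·0.0125 = 0 + j426.5 Ω
  C: Z = 1/(jωC) = -j/(ω·C) = 0 - j105.1 Ω
Step 3 — Series combination: Z_total = R + L + C = 100 + j321.4 Ω = 336.6∠72.7° Ω.
Step 4 — Source phasor: V = 53.2∠-45.5° V = 37.29 - j37.94 V.
Step 5 — Current: I = V / Z = -0.07473 - j0.1393 A = 0.158∠-118.2° A.
Step 6 — Complex power: S = V·I* = 2.498 + j8.028 VA.
Step 7 — Real power: P = Re(S) = 2.498 W.
Step 8 — Reactive power: Q = Im(S) = 8.028 VAR.
Step 9 — Apparent power: |S| = 8.408 VA.
Step 10 — Power factor: PF = P/|S| = 0.2971 (lagging).

(a) P = 2.498 W  (b) Q = 8.028 VAR  (c) S = 8.408 VA  (d) PF = 0.2971 (lagging)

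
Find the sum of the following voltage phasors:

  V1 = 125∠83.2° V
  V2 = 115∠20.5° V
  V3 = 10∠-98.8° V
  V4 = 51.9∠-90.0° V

Step 1 — Convert each phasor to rectangular form:
  V1 = 125·(cos(83.2°) + j·sin(83.2°)) = 14.8 + j124.1 V
  V2 = 115·(cos(20.5°) + j·sin(20.5°)) = 107.7 + j40.27 V
  V3 = 10·(cos(-98.8°) + j·sin(-98.8°)) = -1.53 - j9.882 V
  V4 = 51.9·(cos(-90.0°) + j·sin(-90.0°)) = 0 - j51.9 V
Step 2 — Sum components: V_total = 121 + j102.6 V.
Step 3 — Convert to polar: |V_total| = 158.6 V, ∠V_total = 40.3°.

V_total = 158.6∠40.3° V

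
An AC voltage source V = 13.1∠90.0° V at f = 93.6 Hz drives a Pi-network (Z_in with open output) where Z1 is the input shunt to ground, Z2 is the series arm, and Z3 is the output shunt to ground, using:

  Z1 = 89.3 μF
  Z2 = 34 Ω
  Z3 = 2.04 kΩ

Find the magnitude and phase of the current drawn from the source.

Step 1 — Angular frequency: ω = 2π·f = 2π·93.6 = 588.1 rad/s.
Step 2 — Component impedances:
  Z1: Z = 1/(jωC) = -j/(ω·C) = 0 - j19.04 Ω
  Z2: Z = R = 34 Ω
  Z3: Z = R = 2040 Ω
Step 3 — With open output, the series arm Z2 and the output shunt Z3 appear in series to ground: Z2 + Z3 = 2074 Ω.
Step 4 — Parallel with input shunt Z1: Z_in = Z1 || (Z2 + Z3) = 0.1748 - j19.04 Ω = 19.04∠-89.5° Ω.
Step 5 — Source phasor: V = 13.1∠90.0° V = 0 + j13.1 V.
Step 6 — Ohm's law: I = V / Z_total = (0 + j13.1) / (0.1748 - j19.04) = -0.688 + j0.006316 A.
Step 7 — Convert to polar: |I| = 0.688 A, ∠I = 179.5°.

I = 0.688∠179.5° A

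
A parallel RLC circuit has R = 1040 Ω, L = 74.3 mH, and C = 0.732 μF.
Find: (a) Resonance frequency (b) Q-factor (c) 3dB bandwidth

Step 1 — Resonance: ω₀ = 1/√(LC) = 1/√(0.0743·7.32e-07) = 4288 rad/s.
Step 2 — f₀ = ω₀/(2π) = 682.4 Hz.
Step 3 — Parallel Q: Q = R/(ω₀L) = 1040/(4288·0.0743) = 3.264.
Step 4 — Bandwidth: Δω = ω₀/Q = 1314 rad/s; BW = Δω/(2π) = 209.1 Hz.

(a) f₀ = 682.4 Hz  (b) Q = 3.264  (c) BW = 209.1 Hz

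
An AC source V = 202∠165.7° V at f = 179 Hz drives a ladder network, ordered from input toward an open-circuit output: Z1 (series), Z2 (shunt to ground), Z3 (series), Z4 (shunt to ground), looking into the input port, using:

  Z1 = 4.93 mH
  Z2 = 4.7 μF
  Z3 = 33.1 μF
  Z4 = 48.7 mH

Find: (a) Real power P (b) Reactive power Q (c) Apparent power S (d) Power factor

Step 1 — Angular frequency: ω = 2π·f = 2π·179 = 1125 rad/s.
Step 2 — Component impedances:
  Z1: Z = jωL = j·1125·0.00493 = 0 + j5.545 Ω
  Z2: Z = 1/(jωC) = -j/(ω·C) = 0 - j189.2 Ω
  Z3: Z = 1/(jωC) = -j/(ω·C) = 0 - j26.86 Ω
  Z4: Z = jωL = j·1125·0.0487 = 0 + j54.77 Ω
Step 3 — Ladder network (open output): work backward from the far end, alternating series and parallel combinations. Z_in = 0 + j38.29 Ω = 38.29∠90.0° Ω.
Step 4 — Source phasor: V = 202∠165.7° V = -195.7 + j49.89 V.
Step 5 — Current: I = V / Z = 1.303 + j5.113 A = 5.276∠75.7° A.
Step 6 — Complex power: S = V·I* = 0 + j1066 VA.
Step 7 — Real power: P = Re(S) = 0 W.
Step 8 — Reactive power: Q = Im(S) = 1066 VAR.
Step 9 — Apparent power: |S| = 1066 VA.
Step 10 — Power factor: PF = P/|S| = 0 (lagging).

(a) P = 0 W  (b) Q = 1066 VAR  (c) S = 1066 VA  (d) PF = 0 (lagging)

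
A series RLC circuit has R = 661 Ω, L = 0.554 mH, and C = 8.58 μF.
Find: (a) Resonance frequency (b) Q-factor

Step 1 — Resonance condition Im(Z)=0 gives ω₀ = 1/√(LC).
Step 2 — ω₀ = 1/√(0.000554·8.58e-06) = 1.45e+04 rad/s.
Step 3 — f₀ = ω₀/(2π) = 2308 Hz.
Step 4 — Series Q: Q = ω₀L/R = 1.45e+04·0.000554/661 = 0.01216.

(a) f₀ = 2308 Hz  (b) Q = 0.01216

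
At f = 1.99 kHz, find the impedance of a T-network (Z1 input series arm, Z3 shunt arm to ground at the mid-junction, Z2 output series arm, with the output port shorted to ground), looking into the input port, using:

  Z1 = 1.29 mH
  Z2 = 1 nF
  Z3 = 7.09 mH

Step 1 — Angular frequency: ω = 2π·f = 2π·1990 = 1.25e+04 rad/s.
Step 2 — Component impedances:
  Z1: Z = jωL = j·1.25e+04·0.00129 = 0 + j16.13 Ω
  Z2: Z = 1/(jωC) = -j/(ω·C) = 0 - j7.998e+04 Ω
  Z3: Z = jωL = j·1.25e+04·0.00709 = 0 + j88.65 Ω
Step 3 — With the output port shorted to ground, the output series arm Z2 runs from the junction to ground; the shunt arm Z3 also runs from the junction to ground. They appear in parallel: Z3 || Z2 = 0 + j88.75 Ω.
Step 4 — Series with input arm Z1: Z_in = Z1 + (Z3 || Z2) = 0 + j104.9 Ω = 104.9∠90.0° Ω.

Z = 0 + j104.9 Ω = 104.9∠90.0° Ω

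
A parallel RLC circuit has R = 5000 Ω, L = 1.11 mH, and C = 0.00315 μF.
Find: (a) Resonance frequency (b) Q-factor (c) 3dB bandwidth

Step 1 — Resonance: ω₀ = 1/√(LC) = 1/√(0.00111·3.15e-09) = 5.348e+05 rad/s.
Step 2 — f₀ = ω₀/(2π) = 8.511e+04 Hz.
Step 3 — Parallel Q: Q = R/(ω₀L) = 5000/(5.348e+05·0.00111) = 8.423.
Step 4 — Bandwidth: Δω = ω₀/Q = 6.349e+04 rad/s; BW = Δω/(2π) = 1.011e+04 Hz.

(a) f₀ = 8.511e+04 Hz  (b) Q = 8.423  (c) BW = 1.011e+04 Hz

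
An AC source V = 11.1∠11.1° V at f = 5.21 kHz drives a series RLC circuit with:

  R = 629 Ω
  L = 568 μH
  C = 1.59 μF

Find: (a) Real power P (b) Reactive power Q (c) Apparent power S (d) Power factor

Step 1 — Angular frequency: ω = 2π·f = 2π·5210 = 3.274e+04 rad/s.
Step 2 — Component impedances:
  R: Z = R = 629 Ω
  L: Z = jωL = j·3.274e+04·0.000568 = 0 + j18.59 Ω
  C: Z = 1/(jωC) = -j/(ω·C) = 0 - j19.21 Ω
Step 3 — Series combination: Z_total = R + L + C = 629 - j0.6189 Ω = 629∠-0.1° Ω.
Step 4 — Source phasor: V = 11.1∠11.1° V = 10.89 + j2.137 V.
Step 5 — Current: I = V / Z = 0.01731 + j0.003414 A = 0.01765∠11.2° A.
Step 6 — Complex power: S = V·I* = 0.1959 - j0.0001927 VA.
Step 7 — Real power: P = Re(S) = 0.1959 W.
Step 8 — Reactive power: Q = Im(S) = -0.0001927 VAR.
Step 9 — Apparent power: |S| = 0.1959 VA.
Step 10 — Power factor: PF = P/|S| = 1 (leading).

(a) P = 0.1959 W  (b) Q = -0.0001927 VAR  (c) S = 0.1959 VA  (d) PF = 1 (leading)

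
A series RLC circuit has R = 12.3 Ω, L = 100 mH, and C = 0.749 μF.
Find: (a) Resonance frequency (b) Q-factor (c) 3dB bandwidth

Step 1 — Resonance: ω₀ = 1/√(LC) = 1/√(0.1·7.49e-07) = 3654 rad/s.
Step 2 — f₀ = ω₀/(2π) = 581.5 Hz.
Step 3 — Series Q: Q = ω₀L/R = 3654·0.1/12.3 = 29.71.
Step 4 — Bandwidth: Δω = ω₀/Q = 123 rad/s; BW = Δω/(2π) = 19.58 Hz.

(a) f₀ = 581.5 Hz  (b) Q = 29.71  (c) BW = 19.58 Hz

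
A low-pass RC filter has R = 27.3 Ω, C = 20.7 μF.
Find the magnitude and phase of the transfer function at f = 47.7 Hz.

Step 1 — Angular frequency: ω = 2π·47.7 = 299.7 rad/s.
Step 2 — Transfer function: H(jω) = 1/(1 + jωRC).
Step 3 — Denominator: 1 + jωRC = 1 + j·299.7·27.3·2.07e-05 = 1 + j0.1694.
Step 4 — H = 0.9721 - j0.1646.
Step 5 — Magnitude: |H| = 0.986 (-0.1 dB); phase: φ = -9.6°.

|H| = 0.986 (-0.1 dB), φ = -9.6°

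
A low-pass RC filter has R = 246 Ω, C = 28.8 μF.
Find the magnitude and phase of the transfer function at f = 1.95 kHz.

Step 1 — Angular frequency: ω = 2π·1950 = 1.225e+04 rad/s.
Step 2 — Transfer function: H(jω) = 1/(1 + jωRC).
Step 3 — Denominator: 1 + jωRC = 1 + j·1.225e+04·246·2.88e-05 = 1 + j86.8.
Step 4 — H = 0.0001327 - j0.01152.
Step 5 — Magnitude: |H| = 0.01152 (-38.8 dB); phase: φ = -89.3°.

|H| = 0.01152 (-38.8 dB), φ = -89.3°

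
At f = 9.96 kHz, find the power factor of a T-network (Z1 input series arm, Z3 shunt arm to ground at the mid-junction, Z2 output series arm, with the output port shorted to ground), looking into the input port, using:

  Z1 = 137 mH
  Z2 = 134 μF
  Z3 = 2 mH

Step 1 — Angular frequency: ω = 2π·f = 2π·9960 = 6.258e+04 rad/s.
Step 2 — Component impedances:
  Z1: Z = jωL = j·6.258e+04·0.137 = 0 + j8574 Ω
  Z2: Z = 1/(jωC) = -j/(ω·C) = 0 - j0.1192 Ω
  Z3: Z = jωL = j·6.258e+04·0.002 = 0 + j125.2 Ω
Step 3 — With the output port shorted to ground, the output series arm Z2 runs from the junction to ground; the shunt arm Z3 also runs from the junction to ground. They appear in parallel: Z3 || Z2 = 0 - j0.1194 Ω.
Step 4 — Series with input arm Z1: Z_in = Z1 + (Z3 || Z2) = 0 + j8573 Ω = 8573∠90.0° Ω.
Step 5 — Power factor: PF = cos(φ) = Re(Z)/|Z| = 0/8573 = 0.
Step 6 — Type: Im(Z) = 8573 ⇒ lagging (phase φ = 90.0°).

PF = 0 (lagging, φ = 90.0°)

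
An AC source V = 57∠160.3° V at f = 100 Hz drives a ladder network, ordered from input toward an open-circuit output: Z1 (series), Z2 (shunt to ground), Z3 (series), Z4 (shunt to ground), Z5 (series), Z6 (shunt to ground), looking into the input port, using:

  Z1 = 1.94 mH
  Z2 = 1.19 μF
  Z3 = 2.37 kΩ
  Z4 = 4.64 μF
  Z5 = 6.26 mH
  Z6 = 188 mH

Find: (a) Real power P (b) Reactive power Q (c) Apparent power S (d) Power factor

Step 1 — Angular frequency: ω = 2π·f = 2π·100 = 628.3 rad/s.
Step 2 — Component impedances:
  Z1: Z = jωL = j·628.3·0.00194 = 0 + j1.219 Ω
  Z2: Z = 1/(jωC) = -j/(ω·C) = 0 - j1337 Ω
  Z3: Z = R = 2370 Ω
  Z4: Z = 1/(jωC) = -j/(ω·C) = 0 - j343 Ω
  Z5: Z = jωL = j·628.3·0.00626 = 0 + j3.933 Ω
  Z6: Z = jωL = j·628.3·0.188 = 0 + j118.1 Ω
Step 3 — Ladder network (open output): work backward from the far end, alternating series and parallel combinations. Z_in = 611.3 - j1040 Ω = 1206∠-59.6° Ω.
Step 4 — Source phasor: V = 57∠160.3° V = -53.66 + j19.21 V.
Step 5 — Current: I = V / Z = -0.03627 - j0.03028 A = 0.04725∠-140.1° A.
Step 6 — Complex power: S = V·I* = 1.365 - j2.322 VA.
Step 7 — Real power: P = Re(S) = 1.365 W.
Step 8 — Reactive power: Q = Im(S) = -2.322 VAR.
Step 9 — Apparent power: |S| = 2.693 VA.
Step 10 — Power factor: PF = P/|S| = 0.5067 (leading).

(a) P = 1.365 W  (b) Q = -2.322 VAR  (c) S = 2.693 VA  (d) PF = 0.5067 (leading)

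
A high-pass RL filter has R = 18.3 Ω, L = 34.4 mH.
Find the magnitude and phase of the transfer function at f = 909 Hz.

Step 1 — Angular frequency: ω = 2π·909 = 5711 rad/s.
Step 2 — Transfer function: H(jω) = jωL/(R + jωL).
Step 3 — Numerator jωL = j·196.5; denominator R + jωL = 18.3 + j196.5.
Step 4 — H = 0.9914 + j0.09234.
Step 5 — Magnitude: |H| = 0.9957 (-0.0 dB); phase: φ = 5.3°.

|H| = 0.9957 (-0.0 dB), φ = 5.3°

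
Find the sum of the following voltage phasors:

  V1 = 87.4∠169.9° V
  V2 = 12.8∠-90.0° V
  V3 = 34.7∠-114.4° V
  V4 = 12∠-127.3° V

Step 1 — Convert each phasor to rectangular form:
  V1 = 87.4·(cos(169.9°) + j·sin(169.9°)) = -86.05 + j15.33 V
  V2 = 12.8·(cos(-90.0°) + j·sin(-90.0°)) = 0 - j12.8 V
  V3 = 34.7·(cos(-114.4°) + j·sin(-114.4°)) = -14.33 - j31.6 V
  V4 = 12·(cos(-127.3°) + j·sin(-127.3°)) = -7.272 - j9.546 V
Step 2 — Sum components: V_total = -107.7 - j38.62 V.
Step 3 — Convert to polar: |V_total| = 114.4 V, ∠V_total = -160.3°.

V_total = 114.4∠-160.3° V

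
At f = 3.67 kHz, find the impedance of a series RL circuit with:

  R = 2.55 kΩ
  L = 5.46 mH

Step 1 — Angular frequency: ω = 2π·f = 2π·3670 = 2.306e+04 rad/s.
Step 2 — Component impedances:
  R: Z = R = 2550 Ω
  L: Z = jωL = j·2.306e+04·0.00546 = 0 + j125.9 Ω
Step 3 — Series combination: Z_total = R + L = 2550 + j125.9 Ω = 2553∠2.8° Ω.

Z = 2550 + j125.9 Ω = 2553∠2.8° Ω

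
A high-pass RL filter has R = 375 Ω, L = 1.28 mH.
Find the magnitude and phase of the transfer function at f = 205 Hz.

Step 1 — Angular frequency: ω = 2π·205 = 1288 rad/s.
Step 2 — Transfer function: H(jω) = jωL/(R + jωL).
Step 3 — Numerator jωL = j·1.649; denominator R + jωL = 375 + j1.649.
Step 4 — H = 1.933e-05 + j0.004396.
Step 5 — Magnitude: |H| = 0.004397 (-47.1 dB); phase: φ = 89.7°.

|H| = 0.004397 (-47.1 dB), φ = 89.7°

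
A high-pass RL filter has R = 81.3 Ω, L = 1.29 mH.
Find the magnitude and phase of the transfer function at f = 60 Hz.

Step 1 — Angular frequency: ω = 2π·60 = 377 rad/s.
Step 2 — Transfer function: H(jω) = jωL/(R + jωL).
Step 3 — Numerator jωL = j·0.4863; denominator R + jωL = 81.3 + j0.4863.
Step 4 — H = 3.578e-05 + j0.005982.
Step 5 — Magnitude: |H| = 0.005982 (-44.5 dB); phase: φ = 89.7°.

|H| = 0.005982 (-44.5 dB), φ = 89.7°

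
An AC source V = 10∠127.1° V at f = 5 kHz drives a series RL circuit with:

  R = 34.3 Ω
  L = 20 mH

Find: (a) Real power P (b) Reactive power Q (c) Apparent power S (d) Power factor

Step 1 — Angular frequency: ω = 2π·f = 2π·5000 = 3.142e+04 rad/s.
Step 2 — Component impedances:
  R: Z = R = 34.3 Ω
  L: Z = jωL = j·3.142e+04·0.02 = 0 + j628.3 Ω
Step 3 — Series combination: Z_total = R + L = 34.3 + j628.3 Ω = 629.3∠86.9° Ω.
Step 4 — Source phasor: V = 10∠127.1° V = -6.032 + j7.976 V.
Step 5 — Current: I = V / Z = 0.01213 + j0.01026 A = 0.01589∠40.2° A.
Step 6 — Complex power: S = V·I* = 0.008662 + j0.1587 VA.
Step 7 — Real power: P = Re(S) = 0.008662 W.
Step 8 — Reactive power: Q = Im(S) = 0.1587 VAR.
Step 9 — Apparent power: |S| = 0.1589 VA.
Step 10 — Power factor: PF = P/|S| = 0.05451 (lagging).

(a) P = 0.008662 W  (b) Q = 0.1587 VAR  (c) S = 0.1589 VA  (d) PF = 0.05451 (lagging)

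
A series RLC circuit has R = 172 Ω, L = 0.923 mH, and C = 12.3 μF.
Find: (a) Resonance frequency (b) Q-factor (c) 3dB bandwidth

Step 1 — Resonance: ω₀ = 1/√(LC) = 1/√(0.000923·1.23e-05) = 9385 rad/s.
Step 2 — f₀ = ω₀/(2π) = 1494 Hz.
Step 3 — Series Q: Q = ω₀L/R = 9385·0.000923/172 = 0.05036.
Step 4 — Bandwidth: Δω = ω₀/Q = 1.863e+05 rad/s; BW = Δω/(2π) = 2.966e+04 Hz.

(a) f₀ = 1494 Hz  (b) Q = 0.05036  (c) BW = 2.966e+04 Hz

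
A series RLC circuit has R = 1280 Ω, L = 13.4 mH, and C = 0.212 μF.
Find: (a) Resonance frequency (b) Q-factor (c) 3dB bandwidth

Step 1 — Resonance: ω₀ = 1/√(LC) = 1/√(0.0134·2.12e-07) = 1.876e+04 rad/s.
Step 2 — f₀ = ω₀/(2π) = 2986 Hz.
Step 3 — Series Q: Q = ω₀L/R = 1.876e+04·0.0134/1280 = 0.1964.
Step 4 — Bandwidth: Δω = ω₀/Q = 9.552e+04 rad/s; BW = Δω/(2π) = 1.52e+04 Hz.

(a) f₀ = 2986 Hz  (b) Q = 0.1964  (c) BW = 1.52e+04 Hz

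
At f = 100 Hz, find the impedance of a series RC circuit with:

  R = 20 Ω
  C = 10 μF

Step 1 — Angular frequency: ω = 2π·f = 2π·100 = 628.3 rad/s.
Step 2 — Component impedances:
  R: Z = R = 20 Ω
  C: Z = 1/(jωC) = -j/(ω·C) = 0 - j159.2 Ω
Step 3 — Series combination: Z_total = R + C = 20 - j159.2 Ω = 160.4∠-82.8° Ω.

Z = 20 - j159.2 Ω = 160.4∠-82.8° Ω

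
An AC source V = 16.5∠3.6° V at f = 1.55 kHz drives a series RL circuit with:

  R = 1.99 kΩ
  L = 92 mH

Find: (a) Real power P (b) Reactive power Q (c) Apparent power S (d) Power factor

Step 1 — Angular frequency: ω = 2π·f = 2π·1550 = 9739 rad/s.
Step 2 — Component impedances:
  R: Z = R = 1990 Ω
  L: Z = jωL = j·9739·0.092 = 0 + j896 Ω
Step 3 — Series combination: Z_total = R + L = 1990 + j896 Ω = 2182∠24.2° Ω.
Step 4 — Source phasor: V = 16.5∠3.6° V = 16.47 + j1.036 V.
Step 5 — Current: I = V / Z = 0.007075 - j0.002665 A = 0.00756∠-20.6° A.
Step 6 — Complex power: S = V·I* = 0.1137 + j0.05122 VA.
Step 7 — Real power: P = Re(S) = 0.1137 W.
Step 8 — Reactive power: Q = Im(S) = 0.05122 VAR.
Step 9 — Apparent power: |S| = 0.1247 VA.
Step 10 — Power factor: PF = P/|S| = 0.9118 (lagging).

(a) P = 0.1137 W  (b) Q = 0.05122 VAR  (c) S = 0.1247 VA  (d) PF = 0.9118 (lagging)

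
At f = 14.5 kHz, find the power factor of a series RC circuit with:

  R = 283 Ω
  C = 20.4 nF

Step 1 — Angular frequency: ω = 2π·f = 2π·1.45e+04 = 9.111e+04 rad/s.
Step 2 — Component impedances:
  R: Z = R = 283 Ω
  C: Z = 1/(jωC) = -j/(ω·C) = 0 - j538 Ω
Step 3 — Series combination: Z_total = R + C = 283 - j538 Ω = 607.9∠-62.3° Ω.
Step 4 — Power factor: PF = cos(φ) = Re(Z)/|Z| = 283/607.9 = 0.4655.
Step 5 — Type: Im(Z) = -538 ⇒ leading (phase φ = -62.3°).

PF = 0.4655 (leading, φ = -62.3°)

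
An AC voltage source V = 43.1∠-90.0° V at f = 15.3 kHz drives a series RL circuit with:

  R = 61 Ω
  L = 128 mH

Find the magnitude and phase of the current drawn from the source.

Step 1 — Angular frequency: ω = 2π·f = 2π·1.53e+04 = 9.613e+04 rad/s.
Step 2 — Component impedances:
  R: Z = R = 61 Ω
  L: Z = jωL = j·9.613e+04·0.128 = 0 + j1.23e+04 Ω
Step 3 — Series combination: Z_total = R + L = 61 + j1.23e+04 Ω = 1.231e+04∠89.7° Ω.
Step 4 — Source phasor: V = 43.1∠-90.0° V = 0 - j43.1 V.
Step 5 — Ohm's law: I = V / Z_total = (0 - j43.1) / (61 + j1.23e+04) = -0.003503 - j1.736e-05 A.
Step 6 — Convert to polar: |I| = 0.003503 A, ∠I = -179.7°.

I = 0.003503∠-179.7° A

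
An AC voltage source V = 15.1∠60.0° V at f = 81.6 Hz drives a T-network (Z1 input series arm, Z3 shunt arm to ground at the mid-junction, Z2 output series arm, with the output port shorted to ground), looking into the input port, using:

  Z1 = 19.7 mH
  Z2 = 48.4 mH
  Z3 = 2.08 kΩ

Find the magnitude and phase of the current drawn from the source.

Step 1 — Angular frequency: ω = 2π·f = 2π·81.6 = 512.7 rad/s.
Step 2 — Component impedances:
  Z1: Z = jωL = j·512.7·0.0197 = 0 + j10.1 Ω
  Z2: Z = jωL = j·512.7·0.0484 = 0 + j24.82 Ω
  Z3: Z = R = 2080 Ω
Step 3 — With the output port shorted to ground, the output series arm Z2 runs from the junction to ground; the shunt arm Z3 also runs from the junction to ground. They appear in parallel: Z3 || Z2 = 0.296 + j24.81 Ω.
Step 4 — Series with input arm Z1: Z_in = Z1 + (Z3 || Z2) = 0.296 + j34.91 Ω = 34.91∠89.5° Ω.
Step 5 — Source phasor: V = 15.1∠60.0° V = 7.55 + j13.08 V.
Step 6 — Ohm's law: I = V / Z_total = (7.55 + j13.08) / (0.296 + j34.91) = 0.3764 - j0.2131 A.
Step 7 — Convert to polar: |I| = 0.4325 A, ∠I = -29.5°.

I = 0.4325∠-29.5° A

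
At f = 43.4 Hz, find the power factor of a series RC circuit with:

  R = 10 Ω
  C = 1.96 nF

Step 1 — Angular frequency: ω = 2π·f = 2π·43.4 = 272.7 rad/s.
Step 2 — Component impedances:
  R: Z = R = 10 Ω
  C: Z = 1/(jωC) = -j/(ω·C) = 0 - j1.871e+06 Ω
Step 3 — Series combination: Z_total = R + C = 10 - j1.871e+06 Ω = 1.871e+06∠-90.0° Ω.
Step 4 — Power factor: PF = cos(φ) = Re(Z)/|Z| = 10/1.871e+06 = 5.345e-06.
Step 5 — Type: Im(Z) = -1.871e+06 ⇒ leading (phase φ = -90.0°).

PF = 5.345e-06 (leading, φ = -90.0°)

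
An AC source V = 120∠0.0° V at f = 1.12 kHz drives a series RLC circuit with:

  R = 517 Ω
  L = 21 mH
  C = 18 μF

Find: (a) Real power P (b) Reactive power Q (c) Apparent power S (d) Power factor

Step 1 — Angular frequency: ω = 2π·f = 2π·1120 = 7037 rad/s.
Step 2 — Component impedances:
  R: Z = R = 517 Ω
  L: Z = jωL = j·7037·0.021 = 0 + j147.8 Ω
  C: Z = 1/(jωC) = -j/(ω·C) = 0 - j7.895 Ω
Step 3 — Series combination: Z_total = R + L + C = 517 + j139.9 Ω = 535.6∠15.1° Ω.
Step 4 — Source phasor: V = 120∠0.0° V = 120 V.
Step 5 — Current: I = V / Z = 0.2163 - j0.05852 A = 0.2241∠-15.1° A.
Step 6 — Complex power: S = V·I* = 25.95 + j7.022 VA.
Step 7 — Real power: P = Re(S) = 25.95 W.
Step 8 — Reactive power: Q = Im(S) = 7.022 VAR.
Step 9 — Apparent power: |S| = 26.89 VA.
Step 10 — Power factor: PF = P/|S| = 0.9653 (lagging).

(a) P = 25.95 W  (b) Q = 7.022 VAR  (c) S = 26.89 VA  (d) PF = 0.9653 (lagging)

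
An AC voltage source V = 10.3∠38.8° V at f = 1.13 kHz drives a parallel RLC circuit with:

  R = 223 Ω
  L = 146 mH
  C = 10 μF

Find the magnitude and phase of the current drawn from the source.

Step 1 — Angular frequency: ω = 2π·f = 2π·1130 = 7100 rad/s.
Step 2 — Component impedances:
  R: Z = R = 223 Ω
  L: Z = jωL = j·7100·0.146 = 0 + j1037 Ω
  C: Z = 1/(jωC) = -j/(ω·C) = 0 - j14.08 Ω
Step 3 — Parallel combination: 1/Z_total = 1/R + 1/L + 1/C; Z_total = 0.9105 - j14.22 Ω = 14.25∠-86.3° Ω.
Step 4 — Source phasor: V = 10.3∠38.8° V = 8.027 + j6.454 V.
Step 5 — Ohm's law: I = V / Z_total = (8.027 + j6.454) / (0.9105 - j14.22) = -0.416 + j0.5911 A.
Step 6 — Convert to polar: |I| = 0.7228 A, ∠I = 125.1°.

I = 0.7228∠125.1° A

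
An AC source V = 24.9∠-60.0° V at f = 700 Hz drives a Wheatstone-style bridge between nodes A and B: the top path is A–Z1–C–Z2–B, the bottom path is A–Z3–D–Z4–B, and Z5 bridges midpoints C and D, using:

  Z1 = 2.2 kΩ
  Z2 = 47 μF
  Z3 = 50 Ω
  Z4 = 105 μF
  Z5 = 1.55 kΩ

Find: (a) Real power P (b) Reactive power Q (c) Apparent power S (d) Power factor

Step 1 — Angular frequency: ω = 2π·f = 2π·700 = 4398 rad/s.
Step 2 — Component impedances:
  Z1: Z = R = 2200 Ω
  Z2: Z = 1/(jωC) = -j/(ω·C) = 0 - j4.838 Ω
  Z3: Z = R = 50 Ω
  Z4: Z = 1/(jωC) = -j/(ω·C) = 0 - j2.165 Ω
  Z5: Z = R = 1550 Ω
Step 3 — Bridge requires nodal analysis (the Z5 bridge couples midpoints C and D, so the two paths cannot be reduced to a simple series/parallel combination). Setting node B to ground and injecting 1 A at node A, the 3-node admittance system at A, C, D solves to V_A = Z_AB = 48.89 - j2.073 Ω = 48.94∠-2.4° Ω.
Step 4 — Source phasor: V = 24.9∠-60.0° V = 12.45 - j21.56 V.
Step 5 — Current: I = V / Z = 0.2728 - j0.4295 A = 0.5088∠-57.6° A.
Step 6 — Complex power: S = V·I* = 12.66 - j0.5366 VA.
Step 7 — Real power: P = Re(S) = 12.66 W.
Step 8 — Reactive power: Q = Im(S) = -0.5366 VAR.
Step 9 — Apparent power: |S| = 12.67 VA.
Step 10 — Power factor: PF = P/|S| = 0.9991 (leading).

(a) P = 12.66 W  (b) Q = -0.5366 VAR  (c) S = 12.67 VA  (d) PF = 0.9991 (leading)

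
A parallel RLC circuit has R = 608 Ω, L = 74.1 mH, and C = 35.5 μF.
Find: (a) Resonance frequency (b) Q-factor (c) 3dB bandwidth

Step 1 — Resonance: ω₀ = 1/√(LC) = 1/√(0.0741·3.55e-05) = 616.6 rad/s.
Step 2 — f₀ = ω₀/(2π) = 98.13 Hz.
Step 3 — Parallel Q: Q = R/(ω₀L) = 608/(616.6·0.0741) = 13.31.
Step 4 — Bandwidth: Δω = ω₀/Q = 46.33 rad/s; BW = Δω/(2π) = 7.374 Hz.

(a) f₀ = 98.13 Hz  (b) Q = 13.31  (c) BW = 7.374 Hz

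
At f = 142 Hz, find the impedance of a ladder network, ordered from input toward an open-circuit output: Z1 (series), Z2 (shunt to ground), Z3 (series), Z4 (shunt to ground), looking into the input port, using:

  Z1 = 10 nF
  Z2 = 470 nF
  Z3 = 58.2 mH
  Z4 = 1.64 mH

Step 1 — Angular frequency: ω = 2π·f = 2π·142 = 892.2 rad/s.
Step 2 — Component impedances:
  Z1: Z = 1/(jωC) = -j/(ω·C) = 0 - j1.121e+05 Ω
  Z2: Z = 1/(jωC) = -j/(ω·C) = 0 - j2385 Ω
  Z3: Z = jωL = j·892.2·0.0582 = 0 + j51.93 Ω
  Z4: Z = jωL = j·892.2·0.00164 = 0 + j1.463 Ω
Step 3 — Ladder network (open output): work backward from the far end, alternating series and parallel combinations. Z_in = 0 - j1.12e+05 Ω = 1.12e+05∠-90.0° Ω.

Z = 0 - j1.12e+05 Ω = 1.12e+05∠-90.0° Ω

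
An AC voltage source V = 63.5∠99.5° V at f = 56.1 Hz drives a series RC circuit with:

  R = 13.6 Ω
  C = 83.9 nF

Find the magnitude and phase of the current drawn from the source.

Step 1 — Angular frequency: ω = 2π·f = 2π·56.1 = 352.5 rad/s.
Step 2 — Component impedances:
  R: Z = R = 13.6 Ω
  C: Z = 1/(jωC) = -j/(ω·C) = 0 - j3.381e+04 Ω
Step 3 — Series combination: Z_total = R + C = 13.6 - j3.381e+04 Ω = 3.381e+04∠-90.0° Ω.
Step 4 — Source phasor: V = 63.5∠99.5° V = -10.48 + j62.63 V.
Step 5 — Ohm's law: I = V / Z_total = (-10.48 + j62.63) / (13.6 - j3.381e+04) = -0.001852 - j0.0003092 A.
Step 6 — Convert to polar: |I| = 0.001878 A, ∠I = -170.5°.

I = 0.001878∠-170.5° A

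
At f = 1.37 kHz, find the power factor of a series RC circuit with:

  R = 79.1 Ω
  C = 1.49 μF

Step 1 — Angular frequency: ω = 2π·f = 2π·1370 = 8608 rad/s.
Step 2 — Component impedances:
  R: Z = R = 79.1 Ω
  C: Z = 1/(jωC) = -j/(ω·C) = 0 - j77.97 Ω
Step 3 — Series combination: Z_total = R + C = 79.1 - j77.97 Ω = 111.1∠-44.6° Ω.
Step 4 — Power factor: PF = cos(φ) = Re(Z)/|Z| = 79.1/111.07 = 0.7122.
Step 5 — Type: Im(Z) = -77.97 ⇒ leading (phase φ = -44.6°).

PF = 0.7122 (leading, φ = -44.6°)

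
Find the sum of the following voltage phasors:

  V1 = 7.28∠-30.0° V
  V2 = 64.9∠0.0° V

Step 1 — Convert each phasor to rectangular form:
  V1 = 7.28·(cos(-30.0°) + j·sin(-30.0°)) = 6.305 - j3.64 V
  V2 = 64.9·(cos(0.0°) + j·sin(0.0°)) = 64.9 V
Step 2 — Sum components: V_total = 71.2 - j3.64 V.
Step 3 — Convert to polar: |V_total| = 71.3 V, ∠V_total = -2.9°.

V_total = 71.3∠-2.9° V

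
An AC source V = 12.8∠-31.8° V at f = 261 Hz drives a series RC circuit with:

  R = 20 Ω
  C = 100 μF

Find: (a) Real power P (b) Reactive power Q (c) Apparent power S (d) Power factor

Step 1 — Angular frequency: ω = 2π·f = 2π·261 = 1640 rad/s.
Step 2 — Component impedances:
  R: Z = R = 20 Ω
  C: Z = 1/(jωC) = -j/(ω·C) = 0 - j6.098 Ω
Step 3 — Series combination: Z_total = R + C = 20 - j6.098 Ω = 20.91∠-17.0° Ω.
Step 4 — Source phasor: V = 12.8∠-31.8° V = 10.88 - j6.745 V.
Step 5 — Current: I = V / Z = 0.5917 - j0.1568 A = 0.6122∠-14.8° A.
Step 6 — Complex power: S = V·I* = 7.495 - j2.285 VA.
Step 7 — Real power: P = Re(S) = 7.495 W.
Step 8 — Reactive power: Q = Im(S) = -2.285 VAR.
Step 9 — Apparent power: |S| = 7.836 VA.
Step 10 — Power factor: PF = P/|S| = 0.9565 (leading).

(a) P = 7.495 W  (b) Q = -2.285 VAR  (c) S = 7.836 VA  (d) PF = 0.9565 (leading)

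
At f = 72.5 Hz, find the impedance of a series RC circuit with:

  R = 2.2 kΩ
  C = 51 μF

Step 1 — Angular frequency: ω = 2π·f = 2π·72.5 = 455.5 rad/s.
Step 2 — Component impedances:
  R: Z = R = 2200 Ω
  C: Z = 1/(jωC) = -j/(ω·C) = 0 - j43.04 Ω
Step 3 — Series combination: Z_total = R + C = 2200 - j43.04 Ω = 2200∠-1.1° Ω.

Z = 2200 - j43.04 Ω = 2200∠-1.1° Ω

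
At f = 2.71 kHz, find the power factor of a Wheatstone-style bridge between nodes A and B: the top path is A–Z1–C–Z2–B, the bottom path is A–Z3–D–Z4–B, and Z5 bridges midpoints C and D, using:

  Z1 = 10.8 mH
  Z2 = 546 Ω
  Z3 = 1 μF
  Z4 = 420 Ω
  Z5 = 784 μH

Step 1 — Angular frequency: ω = 2π·f = 2π·2710 = 1.703e+04 rad/s.
Step 2 — Component impedances:
  Z1: Z = jωL = j·1.703e+04·0.0108 = 0 + j183.9 Ω
  Z2: Z = R = 546 Ω
  Z3: Z = 1/(jωC) = -j/(ω·C) = 0 - j58.73 Ω
  Z4: Z = R = 420 Ω
  Z5: Z = jωL = j·1.703e+04·0.000784 = 0 + j13.35 Ω
Step 3 — Bridge requires nodal analysis (the Z5 bridge couples midpoints C and D, so the two paths cannot be reduced to a simple series/parallel combination). Setting node B to ground and injecting 1 A at node A, the 3-node admittance system at A, C, D solves to V_A = Z_AB = 237.5 - j76.43 Ω = 249.5∠-17.8° Ω.
Step 4 — Power factor: PF = cos(φ) = Re(Z)/|Z| = 237.5/249.5 = 0.9519.
Step 5 — Type: Im(Z) = -76.43 ⇒ leading (phase φ = -17.8°).

PF = 0.9519 (leading, φ = -17.8°)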